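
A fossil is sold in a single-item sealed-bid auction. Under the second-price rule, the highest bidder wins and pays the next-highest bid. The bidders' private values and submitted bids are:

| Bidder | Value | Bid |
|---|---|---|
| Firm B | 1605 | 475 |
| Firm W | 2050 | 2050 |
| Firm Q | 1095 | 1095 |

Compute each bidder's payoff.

Ordered from highest: Firm W 2050 > Firm Q 1095 > Firm B 475.
Firm W has the top bid and wins; the price is the second-highest bid, 1095.
Firm W's payoff = 2050 − 1095 = 955. All other bidders lose, so their payoff is 0.

Firm B 0, Firm W 955, Firm Q 0.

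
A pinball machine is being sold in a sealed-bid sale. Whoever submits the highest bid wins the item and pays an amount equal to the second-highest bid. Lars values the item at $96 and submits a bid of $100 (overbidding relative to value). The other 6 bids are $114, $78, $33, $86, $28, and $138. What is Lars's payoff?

Highest competing bid: $138.
Lars's bid $100 is not the highest, so Lars loses, pays nothing, and earns zero payoff.

Lars's payoff: $0.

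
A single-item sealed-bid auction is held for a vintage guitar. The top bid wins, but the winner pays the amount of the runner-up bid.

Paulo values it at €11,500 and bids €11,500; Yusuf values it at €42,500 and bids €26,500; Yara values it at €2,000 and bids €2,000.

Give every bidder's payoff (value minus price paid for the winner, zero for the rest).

Paulo €0, Yusuf €31,000, Yara €0.

Ranking the bids: Yusuf €26,500; Paulo €11,500; Yara €2,000.
Yusuf has the top bid and wins; the price is the second-highest bid, €11,500.
Yusuf's payoff = €42,500 − €11,500 = €31,000. All other bidders lose, so their payoff is 0.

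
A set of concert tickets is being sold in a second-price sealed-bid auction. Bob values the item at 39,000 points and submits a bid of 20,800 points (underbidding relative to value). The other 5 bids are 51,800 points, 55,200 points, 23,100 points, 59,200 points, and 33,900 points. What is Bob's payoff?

Bob's payoff: 0 points.

Highest competing bid: 59,200 points.
Bob's bid 20,800 points is not the highest, so Bob loses, pays nothing, and earns zero payoff.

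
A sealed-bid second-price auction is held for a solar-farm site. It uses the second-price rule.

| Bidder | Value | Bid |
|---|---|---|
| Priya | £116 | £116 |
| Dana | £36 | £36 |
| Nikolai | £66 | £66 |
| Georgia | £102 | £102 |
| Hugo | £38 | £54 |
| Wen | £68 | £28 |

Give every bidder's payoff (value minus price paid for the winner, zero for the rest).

Sorted high to low: Priya £116 > Georgia £102 > Nikolai £66 > Hugo £54 > Dana £36 > Wen £28.
Priya has the top bid and wins; the price is the second-highest bid, £102.
Priya's payoff = £116 − £102 = £14. All other bidders lose, so their payoff is 0.

Priya £14, Dana £0, Nikolai £0, Georgia £0, Hugo £0, Wen £0.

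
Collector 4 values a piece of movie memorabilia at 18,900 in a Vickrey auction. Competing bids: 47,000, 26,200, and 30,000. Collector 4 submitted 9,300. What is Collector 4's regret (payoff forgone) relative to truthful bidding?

0

The highest competing bid is 47,000.
Bidding truthfully at 18,900: the top bid is 47,000 (a rival), so Collector 4 loses. Payoff = 0.
Bidding 9,300: the top bid is 47,000 (a rival), so Collector 4 loses. Payoff = 0.
Regret = truthful payoff − actual payoff = 0 − 0 = 0.
The bid only affects whether you win, not the price — here both bids land on the same side of the top rival bid, so the deviation is payoff-neutral.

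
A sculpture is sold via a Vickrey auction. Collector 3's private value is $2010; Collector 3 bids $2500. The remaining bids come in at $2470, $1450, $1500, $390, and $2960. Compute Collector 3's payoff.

Highest competing bid: $2960.
Collector 3's bid $2500 is not the highest, so Collector 3 loses, pays nothing, and earns zero payoff.

Payoff = $0.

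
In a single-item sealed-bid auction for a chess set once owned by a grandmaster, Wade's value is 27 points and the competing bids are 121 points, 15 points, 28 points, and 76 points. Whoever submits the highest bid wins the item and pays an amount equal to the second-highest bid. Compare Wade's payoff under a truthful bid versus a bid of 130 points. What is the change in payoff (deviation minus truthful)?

Change in payoff: -94 points.

The highest competing bid is 121 points.
Bidding truthfully at 27 points: the top bid is 121 points (a rival), so Wade loses. Payoff = 0 points.
Bidding 130 points: Wade has the top bid, wins, and pays the second-highest bid 121 points. Payoff = 27 points − 121 points = -94 points.
Change = -94 points − 0 points = -94 points.
This is the dominant-strategy logic: truthful bidding weakly beats any alternative.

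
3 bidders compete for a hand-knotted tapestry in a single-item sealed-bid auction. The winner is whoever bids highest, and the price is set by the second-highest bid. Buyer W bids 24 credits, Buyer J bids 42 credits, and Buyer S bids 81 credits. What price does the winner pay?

The winner pays 42 credits.

Ranking the bids: Buyer S 81 credits > Buyer J 42 credits > Buyer W 24 credits.
Buyer S has the highest bid, so Buyer S wins.
The second-highest bid is 42 credits, so that is what Buyer S pays.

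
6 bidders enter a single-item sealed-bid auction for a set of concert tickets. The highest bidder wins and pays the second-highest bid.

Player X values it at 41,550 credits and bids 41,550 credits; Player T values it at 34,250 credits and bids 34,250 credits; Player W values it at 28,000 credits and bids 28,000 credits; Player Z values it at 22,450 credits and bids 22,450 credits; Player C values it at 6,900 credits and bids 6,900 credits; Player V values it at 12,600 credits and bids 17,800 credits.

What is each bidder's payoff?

Sorted high to low: Player X 41,550 credits, then Player T 34,250 credits, then Player W 28,000 credits, then Player Z 22,450 credits, then Player V 17,800 credits, then Player C 6,900 credits.
Player X has the top bid and wins; the price is the second-highest bid, 34,250 credits.
Player X's payoff = 41,550 credits − 34,250 credits = 7,300 credits. All other bidders lose, so their payoff is 0.

Player X 7,300 credits, Player T 0 credits, Player W 0 credits, Player Z 0 credits, Player C 0 credits, Player V 0 credits.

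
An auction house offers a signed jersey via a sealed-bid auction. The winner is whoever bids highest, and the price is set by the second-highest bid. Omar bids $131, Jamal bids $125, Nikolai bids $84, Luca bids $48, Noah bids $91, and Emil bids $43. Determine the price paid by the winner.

Price paid: $125.

Ordered from highest: Omar $131; Jamal $125; Noah $91; Nikolai $84; Luca $48; Emil $43.
Omar has the highest bid, so Omar wins.
The second-highest bid is $125, so that is what Omar pays.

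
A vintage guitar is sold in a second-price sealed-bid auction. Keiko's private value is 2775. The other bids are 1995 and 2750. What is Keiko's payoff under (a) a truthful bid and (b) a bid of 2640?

(a) 25  (b) 0

The highest competing bid is 2750.
Bidding truthfully at 2775: Keiko has the top bid, wins, and pays the second-highest bid 2750. Payoff = 2775 − 2750 = 25.
Bidding 2640: the top bid is 2750 (a rival), so Keiko loses. Payoff = 0.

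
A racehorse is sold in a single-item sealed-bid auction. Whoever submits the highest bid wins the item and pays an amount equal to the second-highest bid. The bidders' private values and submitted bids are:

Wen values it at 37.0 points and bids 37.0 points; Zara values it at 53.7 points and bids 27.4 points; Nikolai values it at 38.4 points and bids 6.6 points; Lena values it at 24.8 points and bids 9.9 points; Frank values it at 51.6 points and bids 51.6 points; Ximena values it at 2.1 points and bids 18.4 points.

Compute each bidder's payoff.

Sorted high to low: Frank 51.6 points; Wen 37.0 points; Zara 27.4 points; Ximena 18.4 points; Lena 9.9 points; Nikolai 6.6 points.
Frank has the top bid and wins; the price is the second-highest bid, 37.0 points.
Frank's payoff = 51.6 points − 37.0 points = 14.6 points. All other bidders lose, so their payoff is 0.

Wen 0.0 points, Zara 0.0 points, Nikolai 0.0 points, Lena 0.0 points, Frank 14.6 points, Ximena 0.0 points.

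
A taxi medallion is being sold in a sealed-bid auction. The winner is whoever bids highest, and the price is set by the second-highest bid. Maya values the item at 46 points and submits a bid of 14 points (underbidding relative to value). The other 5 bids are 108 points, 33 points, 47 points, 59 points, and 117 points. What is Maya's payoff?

Payoff = 0 points.

Highest competing bid: 117 points.
Maya's bid 14 points is not the highest, so Maya loses, pays nothing, and earns zero payoff.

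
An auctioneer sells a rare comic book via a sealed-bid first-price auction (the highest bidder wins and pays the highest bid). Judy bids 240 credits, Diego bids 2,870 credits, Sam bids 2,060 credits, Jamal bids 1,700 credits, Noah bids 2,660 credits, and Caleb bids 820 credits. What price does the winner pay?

Bids in descending order: Diego 2,870 credits > Noah 2,660 credits > Sam 2,060 credits > Jamal 1,700 credits > Caleb 820 credits > Judy 240 credits.
Diego is the highest bidder, so Diego wins.
Under the first-price rule, the price is the highest bid: 2,870 credits.

Price paid: 2,870 credits.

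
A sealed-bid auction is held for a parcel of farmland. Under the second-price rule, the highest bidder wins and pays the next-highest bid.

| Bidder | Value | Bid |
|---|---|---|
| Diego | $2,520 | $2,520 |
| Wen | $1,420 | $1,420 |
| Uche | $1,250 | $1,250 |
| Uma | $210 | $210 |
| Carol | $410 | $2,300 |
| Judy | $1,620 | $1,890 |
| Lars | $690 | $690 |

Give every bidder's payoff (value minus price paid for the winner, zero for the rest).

Bids in descending order: Diego $2,520, then Carol $2,300, then Judy $1,890, then Wen $1,420, then Uche $1,250, then Lars $690, then Uma $210.
Diego has the top bid and wins; the price is the second-highest bid, $2,300.
Diego's payoff = $2,520 − $2,300 = $220. All other bidders lose, so their payoff is 0.

Payoffs: Diego $220, Wen $0, Uche $0, Uma $0, Carol $0, Judy $0, Lars $0.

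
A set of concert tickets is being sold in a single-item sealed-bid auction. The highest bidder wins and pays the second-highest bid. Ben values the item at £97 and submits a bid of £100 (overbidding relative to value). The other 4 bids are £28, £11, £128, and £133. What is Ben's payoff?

Highest competing bid: £133.
Ben's bid £100 is not the highest, so Ben loses, pays nothing, and earns zero payoff.

Ben's payoff: £0.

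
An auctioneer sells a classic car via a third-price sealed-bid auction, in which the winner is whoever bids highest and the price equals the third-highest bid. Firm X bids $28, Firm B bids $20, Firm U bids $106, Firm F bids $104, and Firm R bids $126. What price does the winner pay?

Sorted high to low: Firm R $126; Firm U $106; Firm F $104; Firm X $28; Firm B $20.
Firm R is the highest bidder, so Firm R wins.
Under the third-price rule, the price is the third-highest bid: $104.

$104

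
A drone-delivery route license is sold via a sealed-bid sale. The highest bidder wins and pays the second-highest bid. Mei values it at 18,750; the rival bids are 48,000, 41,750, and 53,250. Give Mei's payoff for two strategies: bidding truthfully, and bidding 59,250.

Truthful: 0; alternative: -34,500.

The highest competing bid is 53,250.
Bidding truthfully at 18,750: the top bid is 53,250 (a rival), so Mei loses. Payoff = 0.
Bidding 59,250: Mei has the top bid, wins, and pays the second-highest bid 53,250. Payoff = 18,750 − 53,250 = -34,500.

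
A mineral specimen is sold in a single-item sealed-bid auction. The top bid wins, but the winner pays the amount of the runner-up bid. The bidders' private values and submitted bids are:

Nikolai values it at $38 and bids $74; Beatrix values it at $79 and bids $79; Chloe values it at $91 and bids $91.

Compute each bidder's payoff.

Sorted high to low: Chloe $91, then Beatrix $79, then Nikolai $74.
Chloe has the top bid and wins; the price is the second-highest bid, $79.
Chloe's payoff = $91 − $79 = $12. All other bidders lose, so their payoff is 0.

Nikolai $0, Beatrix $0, Chloe $12.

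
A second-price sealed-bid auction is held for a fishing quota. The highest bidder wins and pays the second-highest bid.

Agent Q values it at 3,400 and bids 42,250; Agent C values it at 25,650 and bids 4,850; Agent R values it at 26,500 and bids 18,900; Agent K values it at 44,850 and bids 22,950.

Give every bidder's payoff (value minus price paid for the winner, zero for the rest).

Ordered from highest: Agent Q 42,250; Agent K 22,950; Agent R 18,900; Agent C 4,850.
Agent Q has the top bid and wins; the price is the second-highest bid, 22,950.
Agent Q's payoff = 3,400 − 22,950 = -19,550. All other bidders lose, so their payoff is 0.

Agent Q -19,550, Agent C 0, Agent R 0, Agent K 0.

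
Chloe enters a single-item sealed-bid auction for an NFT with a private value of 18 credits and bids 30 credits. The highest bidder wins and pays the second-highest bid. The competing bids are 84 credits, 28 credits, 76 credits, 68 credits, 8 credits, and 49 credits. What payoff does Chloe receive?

Chloe's payoff: 0 credits.

Highest competing bid: 84 credits.
Chloe's bid 30 credits is not the highest, so Chloe loses, pays nothing, and earns zero payoff.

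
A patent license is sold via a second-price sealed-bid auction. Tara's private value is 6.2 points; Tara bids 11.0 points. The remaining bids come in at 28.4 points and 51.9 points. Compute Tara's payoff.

Highest competing bid: 51.9 points.
Tara's bid 11.0 points is not the highest, so Tara loses, pays nothing, and earns zero payoff.

0.0 points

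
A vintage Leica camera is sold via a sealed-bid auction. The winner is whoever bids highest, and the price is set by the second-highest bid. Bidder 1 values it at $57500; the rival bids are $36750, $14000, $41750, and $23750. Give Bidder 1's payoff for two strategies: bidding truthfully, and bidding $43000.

The highest competing bid is $41750.
Bidding truthfully at $57500: Bidder 1 has the top bid, wins, and pays the second-highest bid $41750. Payoff = $57500 − $41750 = $15750.
Bidding $43000: Bidder 1 has the top bid, wins, and pays the second-highest bid $41750. Payoff = $57500 − $41750 = $15750.

(a) $15750  (b) $15750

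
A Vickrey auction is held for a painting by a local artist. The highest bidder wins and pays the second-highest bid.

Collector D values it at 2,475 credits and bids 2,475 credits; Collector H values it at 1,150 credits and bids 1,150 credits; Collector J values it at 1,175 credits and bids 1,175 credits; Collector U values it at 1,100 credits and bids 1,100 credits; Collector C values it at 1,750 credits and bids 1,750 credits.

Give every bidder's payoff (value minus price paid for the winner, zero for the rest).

Payoffs: Collector D 725 credits, Collector H 0 credits, Collector J 0 credits, Collector U 0 credits, Collector C 0 credits.

Ordered from highest: Collector D 2,475 credits, then Collector C 1,750 credits, then Collector J 1,175 credits, then Collector H 1,150 credits, then Collector U 1,100 credits.
Collector D has the top bid and wins; the price is the second-highest bid, 1,750 credits.
Collector D's payoff = 2,475 credits − 1,750 credits = 725 credits. All other bidders lose, so their payoff is 0.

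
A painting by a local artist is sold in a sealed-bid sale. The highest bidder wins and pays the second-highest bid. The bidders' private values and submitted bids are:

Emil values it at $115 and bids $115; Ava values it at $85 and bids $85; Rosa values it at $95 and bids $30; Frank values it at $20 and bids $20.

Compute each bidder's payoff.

Emil $30, Ava $0, Rosa $0, Frank $0.

Ordered from highest: Emil $115; Ava $85; Rosa $30; Frank $20.
Emil has the top bid and wins; the price is the second-highest bid, $85.
Emil's payoff = $115 − $85 = $30. All other bidders lose, so their payoff is 0.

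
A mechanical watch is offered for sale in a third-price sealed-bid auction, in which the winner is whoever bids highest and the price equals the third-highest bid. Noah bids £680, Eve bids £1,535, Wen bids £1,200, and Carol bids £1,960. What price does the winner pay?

£1,200

Ordered from highest: Carol £1,960, then Eve £1,535, then Wen £1,200, then Noah £680.
Carol is the highest bidder, so Carol wins.
Under the third-price rule, the price is the third-highest bid: £1,200.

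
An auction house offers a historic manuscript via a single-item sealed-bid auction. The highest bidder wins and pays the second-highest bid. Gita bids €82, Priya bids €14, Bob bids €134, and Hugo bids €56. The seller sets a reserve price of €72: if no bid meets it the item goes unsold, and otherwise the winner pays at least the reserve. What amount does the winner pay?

Sorted high to low: Bob €134 > Gita €82 > Hugo €56 > Priya €14.
Bob has the highest bid, so Bob wins.
The second-highest bid is €82, which exceeds the reserve, so that sets the price.

Price paid: €82.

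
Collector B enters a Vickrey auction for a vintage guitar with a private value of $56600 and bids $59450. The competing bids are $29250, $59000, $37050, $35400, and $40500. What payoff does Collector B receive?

Collector B's payoff: -$2400.

Highest competing bid: $59000.
Collector B's bid $59450 is the highest overall, so Collector B wins and pays the second-highest bid, $59000.
Payoff = value − price = $56600 − $59000 = -$2400.
Overbidding won the item at a price above value — truthful bidding would have avoided this loss.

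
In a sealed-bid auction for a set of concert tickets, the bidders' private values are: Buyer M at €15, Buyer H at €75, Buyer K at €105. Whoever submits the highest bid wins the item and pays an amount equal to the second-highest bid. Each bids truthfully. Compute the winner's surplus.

€30

Ranking the bids: Buyer K €105 > Buyer H €75 > Buyer M €15.
Buyer K wins with the top bid and pays the second-highest, €75.
Surplus = €105 − €75 = €30.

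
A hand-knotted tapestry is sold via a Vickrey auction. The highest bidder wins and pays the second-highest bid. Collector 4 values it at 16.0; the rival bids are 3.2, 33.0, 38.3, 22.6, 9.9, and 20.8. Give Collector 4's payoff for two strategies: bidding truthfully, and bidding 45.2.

Truthful: 0.0; alternative: -22.3.

The highest competing bid is 38.3.
Bidding truthfully at 16.0: the top bid is 38.3 (a rival), so Collector 4 loses. Payoff = 0.0.
Bidding 45.2: Collector 4 has the top bid, wins, and pays the second-highest bid 38.3. Payoff = 16.0 − 38.3 = -22.3.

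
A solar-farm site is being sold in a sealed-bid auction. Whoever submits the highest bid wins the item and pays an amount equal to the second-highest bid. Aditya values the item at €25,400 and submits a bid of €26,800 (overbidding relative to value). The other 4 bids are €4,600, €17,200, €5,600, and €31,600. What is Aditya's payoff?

Aditya's payoff: €0.

Highest competing bid: €31,600.
Aditya's bid €26,800 is not the highest, so Aditya loses, pays nothing, and earns zero payoff.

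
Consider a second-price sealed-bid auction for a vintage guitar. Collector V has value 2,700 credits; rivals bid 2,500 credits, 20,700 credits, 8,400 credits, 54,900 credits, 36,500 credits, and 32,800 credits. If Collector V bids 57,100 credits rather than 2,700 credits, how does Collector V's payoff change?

The highest competing bid is 54,900 credits.
Bidding truthfully at 2,700 credits: the top bid is 54,900 credits (a rival), so Collector V loses. Payoff = 0 credits.
Bidding 57,100 credits: Collector V has the top bid, wins, and pays the second-highest bid 54,900 credits. Payoff = 2,700 credits − 54,900 credits = -52,200 credits.
Change = -52,200 credits − 0 credits = -52,200 credits.

-52,200 credits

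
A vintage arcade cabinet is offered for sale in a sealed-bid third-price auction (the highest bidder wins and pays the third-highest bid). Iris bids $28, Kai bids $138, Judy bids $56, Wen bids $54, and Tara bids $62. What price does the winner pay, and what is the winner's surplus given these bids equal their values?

Ranking the bids: Kai $138 > Tara $62 > Judy $56 > Wen $54 > Iris $28.
Kai is the highest bidder, so Kai wins.
Under the third-price rule, the price is the third-highest bid: $56.
Surplus = $138 − $56 = $82.

Price $56; surplus $82.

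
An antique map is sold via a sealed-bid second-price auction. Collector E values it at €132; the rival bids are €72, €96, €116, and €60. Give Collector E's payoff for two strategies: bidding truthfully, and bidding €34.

Truthful: €16; alternative: €0.

The highest competing bid is €116.
Bidding truthfully at €132: Collector E has the top bid, wins, and pays the second-highest bid €116. Payoff = €132 − €116 = €16.
Bidding €34: the top bid is €116 (a rival), so Collector E loses. Payoff = €0.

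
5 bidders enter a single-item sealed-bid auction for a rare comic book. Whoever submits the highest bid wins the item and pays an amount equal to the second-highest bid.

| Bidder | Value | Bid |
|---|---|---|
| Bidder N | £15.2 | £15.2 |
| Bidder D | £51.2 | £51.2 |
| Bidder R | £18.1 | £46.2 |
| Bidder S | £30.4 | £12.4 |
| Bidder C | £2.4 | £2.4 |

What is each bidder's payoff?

Ordered from highest: Bidder D £51.2 > Bidder R £46.2 > Bidder N £15.2 > Bidder S £12.4 > Bidder C £2.4.
Bidder D has the top bid and wins; the price is the second-highest bid, £46.2.
Bidder D's payoff = £51.2 − £46.2 = £5.0. All other bidders lose, so their payoff is 0.

Bidder N £0.0, Bidder D £5.0, Bidder R £0.0, Bidder S £0.0, Bidder C £0.0.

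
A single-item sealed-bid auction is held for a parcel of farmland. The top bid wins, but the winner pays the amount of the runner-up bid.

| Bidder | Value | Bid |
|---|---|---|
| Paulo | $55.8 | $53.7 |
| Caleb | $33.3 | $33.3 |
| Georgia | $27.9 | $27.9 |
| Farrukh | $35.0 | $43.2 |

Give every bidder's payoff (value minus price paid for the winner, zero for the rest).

Payoffs: Paulo $12.6, Caleb $0.0, Georgia $0.0, Farrukh $0.0.

Sorted high to low: Paulo $53.7, then Farrukh $43.2, then Caleb $33.3, then Georgia $27.9.
Paulo has the top bid and wins; the price is the second-highest bid, $43.2.
Paulo's payoff = $55.8 − $43.2 = $12.6. All other bidders lose, so their payoff is 0.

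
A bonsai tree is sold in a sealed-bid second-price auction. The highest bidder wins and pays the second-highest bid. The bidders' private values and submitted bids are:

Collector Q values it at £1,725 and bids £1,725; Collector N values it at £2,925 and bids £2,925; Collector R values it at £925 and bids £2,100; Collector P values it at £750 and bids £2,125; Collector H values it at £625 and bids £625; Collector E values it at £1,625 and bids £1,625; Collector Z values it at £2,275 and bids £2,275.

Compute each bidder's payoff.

Collector Q £0, Collector N £650, Collector R £0, Collector P £0, Collector H £0, Collector E £0, Collector Z £0.

Bids in descending order: Collector N £2,925 > Collector Z £2,275 > Collector P £2,125 > Collector R £2,100 > Collector Q £1,725 > Collector E £1,625 > Collector H £625.
Collector N has the top bid and wins; the price is the second-highest bid, £2,275.
Collector N's payoff = £2,925 − £2,275 = £650. All other bidders lose, so their payoff is 0.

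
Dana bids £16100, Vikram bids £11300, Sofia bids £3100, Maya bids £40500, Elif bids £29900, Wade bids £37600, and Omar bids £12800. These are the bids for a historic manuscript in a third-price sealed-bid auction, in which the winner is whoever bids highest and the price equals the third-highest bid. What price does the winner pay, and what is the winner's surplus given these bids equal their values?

The winner pays £29900 for a surplus of £10600.

Ordered from highest: Maya £40500, then Wade £37600, then Elif £29900, then Dana £16100, then Omar £12800, then Vikram £11300, then Sofia £3100.
Maya is the highest bidder, so Maya wins.
Under the third-price rule, the price is the third-highest bid: £29900.
Surplus = £40500 − £29900 = £10600.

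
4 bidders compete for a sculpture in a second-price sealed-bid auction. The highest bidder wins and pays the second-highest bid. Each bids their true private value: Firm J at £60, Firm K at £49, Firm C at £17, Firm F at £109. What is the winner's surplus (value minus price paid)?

£49

Ranking the bids: Firm F £109; Firm J £60; Firm K £49; Firm C £17.
Firm F wins with the top bid and pays the second-highest, £60.
Surplus = £109 − £60 = £49.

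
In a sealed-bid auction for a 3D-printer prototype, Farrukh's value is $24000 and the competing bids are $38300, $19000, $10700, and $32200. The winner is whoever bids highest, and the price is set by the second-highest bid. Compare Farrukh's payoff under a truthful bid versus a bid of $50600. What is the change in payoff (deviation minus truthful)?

The highest competing bid is $38300.
Bidding truthfully at $24000: the top bid is $38300 (a rival), so Farrukh loses. Payoff = $0.
Bidding $50600: Farrukh has the top bid, wins, and pays the second-highest bid $38300. Payoff = $24000 − $38300 = -$14300.
Change = -$14300 − $0 = -$14300.

Payoff change: -$14300.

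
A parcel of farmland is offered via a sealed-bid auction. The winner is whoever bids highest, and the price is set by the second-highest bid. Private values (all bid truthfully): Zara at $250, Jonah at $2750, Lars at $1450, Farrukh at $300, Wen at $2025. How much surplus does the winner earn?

Surplus = $725.

Sorted high to low: Jonah $2750 > Wen $2025 > Lars $1450 > Farrukh $300 > Zara $250.
Jonah wins with the top bid and pays the second-highest, $2025.
Surplus = $2750 − $2025 = $725.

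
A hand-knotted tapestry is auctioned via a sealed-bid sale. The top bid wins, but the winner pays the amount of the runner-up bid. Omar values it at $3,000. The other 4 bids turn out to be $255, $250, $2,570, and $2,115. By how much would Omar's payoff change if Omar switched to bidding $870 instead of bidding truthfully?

The highest competing bid is $2,570.
Bidding truthfully at $3,000: Omar has the top bid, wins, and pays the second-highest bid $2,570. Payoff = $3,000 − $2,570 = $430.
Bidding $870: the top bid is $2,570 (a rival), so Omar loses. Payoff = $0.
Change = $0 − $430 = -$430.

-$430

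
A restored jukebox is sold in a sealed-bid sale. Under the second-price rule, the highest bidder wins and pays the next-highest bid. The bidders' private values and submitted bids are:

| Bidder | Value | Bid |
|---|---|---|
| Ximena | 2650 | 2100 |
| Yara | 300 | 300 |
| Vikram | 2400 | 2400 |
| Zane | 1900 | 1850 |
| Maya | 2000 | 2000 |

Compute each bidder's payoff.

Ordered from highest: Vikram 2400 > Ximena 2100 > Maya 2000 > Zane 1850 > Yara 300.
Vikram has the top bid and wins; the price is the second-highest bid, 2100.
Vikram's payoff = 2400 − 2100 = 300. All other bidders lose, so their payoff is 0.

Payoffs: Ximena 0, Yara 0, Vikram 300, Zane 0, Maya 0.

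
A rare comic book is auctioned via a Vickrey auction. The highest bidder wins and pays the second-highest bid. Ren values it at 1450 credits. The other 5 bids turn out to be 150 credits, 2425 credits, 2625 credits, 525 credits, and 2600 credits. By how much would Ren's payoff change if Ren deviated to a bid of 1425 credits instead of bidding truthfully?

The highest competing bid is 2625 credits.
Bidding truthfully at 1450 credits: the top bid is 2625 credits (a rival), so Ren loses. Payoff = 0 credits.
Bidding 1425 credits: the top bid is 2625 credits (a rival), so Ren loses. Payoff = 0 credits.
Change = 0 credits − 0 credits = 0 credits.

0 credits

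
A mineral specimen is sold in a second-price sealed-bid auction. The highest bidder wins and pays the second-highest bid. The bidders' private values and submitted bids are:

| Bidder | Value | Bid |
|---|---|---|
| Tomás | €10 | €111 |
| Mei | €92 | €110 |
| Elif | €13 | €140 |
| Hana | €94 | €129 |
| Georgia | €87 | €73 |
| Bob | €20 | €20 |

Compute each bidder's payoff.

Payoffs: Tomás €0, Mei €0, Elif -€116, Hana €0, Georgia €0, Bob €0.

Sorted high to low: Elif €140; Hana €129; Tomás €111; Mei €110; Georgia €73; Bob €20.
Elif has the top bid and wins; the price is the second-highest bid, €129.
Elif's payoff = €13 − €129 = -€116. All other bidders lose, so their payoff is 0.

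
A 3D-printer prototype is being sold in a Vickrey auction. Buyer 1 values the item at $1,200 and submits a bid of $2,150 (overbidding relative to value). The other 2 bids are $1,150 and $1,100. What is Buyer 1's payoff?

Highest competing bid: $1,150.
Buyer 1's bid $2,150 is the highest overall, so Buyer 1 wins and pays the second-highest bid, $1,150.
Payoff = value − price = $1,200 − $1,150 = $50.

$50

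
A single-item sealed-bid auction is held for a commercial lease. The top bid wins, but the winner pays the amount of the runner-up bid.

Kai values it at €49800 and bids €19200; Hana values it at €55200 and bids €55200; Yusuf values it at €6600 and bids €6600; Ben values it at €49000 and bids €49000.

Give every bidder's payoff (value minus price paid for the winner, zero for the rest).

Kai €0, Hana €6200, Yusuf €0, Ben €0.

Sorted high to low: Hana €55200; Ben €49000; Kai €19200; Yusuf €6600.
Hana has the top bid and wins; the price is the second-highest bid, €49000.
Hana's payoff = €55200 − €49000 = €6200. All other bidders lose, so their payoff is 0.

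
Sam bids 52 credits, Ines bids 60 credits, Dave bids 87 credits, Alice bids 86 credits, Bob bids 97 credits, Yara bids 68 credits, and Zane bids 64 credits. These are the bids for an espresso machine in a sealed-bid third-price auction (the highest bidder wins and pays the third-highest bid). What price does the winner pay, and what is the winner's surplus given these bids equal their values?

Price 86 credits; surplus 11 credits.

Sorted high to low: Bob 97 credits, then Dave 87 credits, then Alice 86 credits, then Yara 68 credits, then Zane 64 credits, then Ines 60 credits, then Sam 52 credits.
Bob is the highest bidder, so Bob wins.
Under the third-price rule, the price is the third-highest bid: 86 credits.
Surplus = 97 credits − 86 credits = 11 credits.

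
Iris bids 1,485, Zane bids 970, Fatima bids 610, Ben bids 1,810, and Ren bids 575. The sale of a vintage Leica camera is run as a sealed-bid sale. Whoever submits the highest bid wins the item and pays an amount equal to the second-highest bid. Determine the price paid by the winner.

Ranking the bids: Ben 1,810; Iris 1,485; Zane 970; Fatima 610; Ren 575.
Ben has the highest bid, so Ben wins.
The second-highest bid is 1,485, so that is what Ben pays.

The winner pays 1,485.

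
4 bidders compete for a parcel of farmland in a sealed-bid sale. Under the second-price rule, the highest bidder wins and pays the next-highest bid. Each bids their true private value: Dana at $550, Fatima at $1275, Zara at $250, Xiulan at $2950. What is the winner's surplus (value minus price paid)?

Ranking the bids: Xiulan $2950; Fatima $1275; Dana $550; Zara $250.
Xiulan wins with the top bid and pays the second-highest, $1275.
Surplus = $2950 − $1275 = $1675.

Winner's surplus: $1675.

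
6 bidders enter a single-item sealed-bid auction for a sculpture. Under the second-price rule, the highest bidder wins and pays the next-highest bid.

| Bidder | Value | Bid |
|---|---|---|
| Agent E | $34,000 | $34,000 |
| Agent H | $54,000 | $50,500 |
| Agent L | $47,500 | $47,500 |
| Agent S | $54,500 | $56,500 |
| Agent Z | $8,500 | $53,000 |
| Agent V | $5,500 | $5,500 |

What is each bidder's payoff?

Agent E $0, Agent H $0, Agent L $0, Agent S $1,500, Agent Z $0, Agent V $0.

Ranking the bids: Agent S $56,500; Agent Z $53,000; Agent H $50,500; Agent L $47,500; Agent E $34,000; Agent V $5,500.
Agent S has the top bid and wins; the price is the second-highest bid, $53,000.
Agent S's payoff = $54,500 − $53,000 = $1,500. All other bidders lose, so their payoff is 0.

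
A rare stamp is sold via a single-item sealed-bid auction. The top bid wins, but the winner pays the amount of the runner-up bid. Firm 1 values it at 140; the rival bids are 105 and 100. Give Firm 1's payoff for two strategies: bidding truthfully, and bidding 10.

(a) 35  (b) 0

The highest competing bid is 105.
Bidding truthfully at 140: Firm 1 has the top bid, wins, and pays the second-highest bid 105. Payoff = 140 − 105 = 35.
Bidding 10: the top bid is 105 (a rival), so Firm 1 loses. Payoff = 0.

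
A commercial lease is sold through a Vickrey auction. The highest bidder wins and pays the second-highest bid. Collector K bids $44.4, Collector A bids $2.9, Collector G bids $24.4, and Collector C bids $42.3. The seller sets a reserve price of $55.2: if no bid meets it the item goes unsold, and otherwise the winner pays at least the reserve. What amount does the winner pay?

Ordered from highest: Collector K $44.4 > Collector C $42.3 > Collector G $24.4 > Collector A $2.9.
The top bid $44.4 is below the reserve $55.2, so the item goes unsold and nothing is paid.

unsold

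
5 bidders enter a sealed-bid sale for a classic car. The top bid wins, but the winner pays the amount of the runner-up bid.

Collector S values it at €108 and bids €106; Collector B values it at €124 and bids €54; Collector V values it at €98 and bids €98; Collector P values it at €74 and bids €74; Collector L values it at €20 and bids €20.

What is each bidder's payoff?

Sorted high to low: Collector S €106; Collector V €98; Collector P €74; Collector B €54; Collector L €20.
Collector S has the top bid and wins; the price is the second-highest bid, €98.
Collector S's payoff = €108 − €98 = €10. All other bidders lose, so their payoff is 0.

Collector S €10, Collector B €0, Collector V €0, Collector P €0, Collector L €0.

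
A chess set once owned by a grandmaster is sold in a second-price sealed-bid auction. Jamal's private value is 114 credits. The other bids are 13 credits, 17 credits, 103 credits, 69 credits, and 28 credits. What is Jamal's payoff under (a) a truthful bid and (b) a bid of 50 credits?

The highest competing bid is 103 credits.
Bidding truthfully at 114 credits: Jamal has the top bid, wins, and pays the second-highest bid 103 credits. Payoff = 114 credits − 103 credits = 11 credits.
Bidding 50 credits: the top bid is 103 credits (a rival), so Jamal loses. Payoff = 0 credits.

(a) 11 credits  (b) 0 credits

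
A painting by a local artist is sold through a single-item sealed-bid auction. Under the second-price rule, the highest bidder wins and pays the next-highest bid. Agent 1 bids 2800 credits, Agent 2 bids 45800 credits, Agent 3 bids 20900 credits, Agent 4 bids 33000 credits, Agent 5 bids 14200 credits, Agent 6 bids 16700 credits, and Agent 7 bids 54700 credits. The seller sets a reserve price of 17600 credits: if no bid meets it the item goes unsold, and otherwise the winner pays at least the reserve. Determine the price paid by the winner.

Price paid: 45800 credits.

Bids in descending order: Agent 7 54700 credits; Agent 2 45800 credits; Agent 4 33000 credits; Agent 3 20900 credits; Agent 6 16700 credits; Agent 5 14200 credits; Agent 1 2800 credits.
Agent 7 has the highest bid, so Agent 7 wins.
The second-highest bid is 45800 credits, which exceeds the reserve, so that sets the price.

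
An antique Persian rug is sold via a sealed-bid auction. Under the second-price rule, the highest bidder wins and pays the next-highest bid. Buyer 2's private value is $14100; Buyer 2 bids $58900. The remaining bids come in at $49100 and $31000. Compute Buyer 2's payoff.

-$35000

Highest competing bid: $49100.
Buyer 2's bid $58900 is the highest overall, so Buyer 2 wins and pays the second-highest bid, $49100.
Payoff = value − price = $14100 − $49100 = -$35000.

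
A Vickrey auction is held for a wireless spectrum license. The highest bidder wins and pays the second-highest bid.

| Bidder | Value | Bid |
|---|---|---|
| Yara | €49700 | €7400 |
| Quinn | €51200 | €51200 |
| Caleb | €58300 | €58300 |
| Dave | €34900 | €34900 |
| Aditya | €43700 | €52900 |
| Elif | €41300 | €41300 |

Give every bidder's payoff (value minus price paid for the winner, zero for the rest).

Yara €0, Quinn €0, Caleb €5400, Dave €0, Aditya €0, Elif €0.

Ordered from highest: Caleb €58300; Aditya €52900; Quinn €51200; Elif €41300; Dave €34900; Yara €7400.
Caleb has the top bid and wins; the price is the second-highest bid, €52900.
Caleb's payoff = €58300 − €52900 = €5400. All other bidders lose, so their payoff is 0.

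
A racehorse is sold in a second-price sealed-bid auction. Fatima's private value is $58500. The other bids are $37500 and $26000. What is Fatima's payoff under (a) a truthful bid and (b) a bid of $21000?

(a) $21000  (b) $0

The highest competing bid is $37500.
Bidding truthfully at $58500: Fatima has the top bid, wins, and pays the second-highest bid $37500. Payoff = $58500 − $37500 = $21000.
Bidding $21000: the top bid is $37500 (a rival), so Fatima loses. Payoff = $0.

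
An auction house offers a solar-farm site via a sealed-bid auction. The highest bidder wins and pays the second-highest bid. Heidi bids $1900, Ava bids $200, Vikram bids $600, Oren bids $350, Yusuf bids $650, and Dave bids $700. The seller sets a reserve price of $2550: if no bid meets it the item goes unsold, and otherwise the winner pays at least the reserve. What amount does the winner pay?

unsold

Sorted high to low: Heidi $1900; Dave $700; Yusuf $650; Vikram $600; Oren $350; Ava $200.
The top bid $1900 is below the reserve $2550, so the item goes unsold and nothing is paid.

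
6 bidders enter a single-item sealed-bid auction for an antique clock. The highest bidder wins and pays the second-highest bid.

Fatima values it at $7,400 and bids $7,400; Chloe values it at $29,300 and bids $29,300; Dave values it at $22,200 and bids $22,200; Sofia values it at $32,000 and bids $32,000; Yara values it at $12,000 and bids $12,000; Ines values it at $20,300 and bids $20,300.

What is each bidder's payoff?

Payoffs: Fatima $0, Chloe $0, Dave $0, Sofia $2,700, Yara $0, Ines $0.

Ordered from highest: Sofia $32,000 > Chloe $29,300 > Dave $22,200 > Ines $20,300 > Yara $12,000 > Fatima $7,400.
Sofia has the top bid and wins; the price is the second-highest bid, $29,300.
Sofia's payoff = $32,000 − $29,300 = $2,700. All other bidders lose, so their payoff is 0.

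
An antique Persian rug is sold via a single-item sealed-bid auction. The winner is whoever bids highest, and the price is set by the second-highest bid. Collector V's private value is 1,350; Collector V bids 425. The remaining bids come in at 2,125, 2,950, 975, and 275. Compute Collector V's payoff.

Highest competing bid: 2,950.
Collector V's bid 425 is not the highest, so Collector V loses, pays nothing, and earns zero payoff.

0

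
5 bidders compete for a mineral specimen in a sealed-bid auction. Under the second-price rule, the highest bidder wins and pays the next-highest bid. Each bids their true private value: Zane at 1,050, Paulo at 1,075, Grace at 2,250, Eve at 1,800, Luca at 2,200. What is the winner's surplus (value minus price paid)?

50

Sorted high to low: Grace 2,250 > Luca 2,200 > Eve 1,800 > Paulo 1,075 > Zane 1,050.
Grace wins with the top bid and pays the second-highest, 2,200.
Surplus = 2,250 − 2,200 = 50.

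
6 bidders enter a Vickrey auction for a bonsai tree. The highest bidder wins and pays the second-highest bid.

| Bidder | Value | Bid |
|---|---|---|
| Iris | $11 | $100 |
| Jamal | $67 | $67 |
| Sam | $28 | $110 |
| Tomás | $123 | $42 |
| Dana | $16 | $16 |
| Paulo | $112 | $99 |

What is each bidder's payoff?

Ranking the bids: Sam $110; Iris $100; Paulo $99; Jamal $67; Tomás $42; Dana $16.
Sam has the top bid and wins; the price is the second-highest bid, $100.
Sam's payoff = $28 − $100 = -$72. All other bidders lose, so their payoff is 0.

Payoffs: Iris $0, Jamal $0, Sam -$72, Tomás $0, Dana $0, Paulo $0.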